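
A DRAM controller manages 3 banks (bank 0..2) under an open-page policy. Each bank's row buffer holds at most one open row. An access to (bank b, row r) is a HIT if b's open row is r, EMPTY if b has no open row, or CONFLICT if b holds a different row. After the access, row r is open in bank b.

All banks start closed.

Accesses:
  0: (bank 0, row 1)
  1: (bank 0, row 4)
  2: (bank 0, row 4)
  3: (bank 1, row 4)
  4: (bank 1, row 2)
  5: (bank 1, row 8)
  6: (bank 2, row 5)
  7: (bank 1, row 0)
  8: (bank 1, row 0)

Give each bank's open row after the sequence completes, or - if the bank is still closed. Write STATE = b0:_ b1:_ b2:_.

STATE = b0:4 b1:0 b2:5

0: bank 0 row 1 — prev None → EMPTY
1: bank 0 row 4 — prev 1 → CONFLICT
2: bank 0 row 4 — prev 4 → HIT
3: bank 1 row 4 — prev None → EMPTY
4: bank 1 row 2 — prev 4 → CONFLICT
5: bank 1 row 8 — prev 2 → CONFLICT
6: bank 2 row 5 — prev None → EMPTY
7: bank 1 row 0 — prev 8 → CONFLICT
8: bank 1 row 0 — prev 0 → HIT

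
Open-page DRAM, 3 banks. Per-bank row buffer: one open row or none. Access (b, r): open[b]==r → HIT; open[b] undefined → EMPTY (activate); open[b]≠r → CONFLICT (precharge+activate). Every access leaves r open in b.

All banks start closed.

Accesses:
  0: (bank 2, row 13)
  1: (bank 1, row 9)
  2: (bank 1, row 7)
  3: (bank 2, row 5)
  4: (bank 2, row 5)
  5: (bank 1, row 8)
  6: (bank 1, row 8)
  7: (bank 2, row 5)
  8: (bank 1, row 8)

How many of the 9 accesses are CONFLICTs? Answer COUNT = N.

COUNT = 3

#0 (2,13) E
#1 (1,9) E
#2 (1,7) C  (was 9)
#3 (2,5) C  (was 13)
#4 (2,5) H  (was 5)
#5 (1,8) C  (was 7)
#6 (1,8) H  (was 8)
#7 (2,5) H  (was 5)
#8 (1,8) H  (was 8)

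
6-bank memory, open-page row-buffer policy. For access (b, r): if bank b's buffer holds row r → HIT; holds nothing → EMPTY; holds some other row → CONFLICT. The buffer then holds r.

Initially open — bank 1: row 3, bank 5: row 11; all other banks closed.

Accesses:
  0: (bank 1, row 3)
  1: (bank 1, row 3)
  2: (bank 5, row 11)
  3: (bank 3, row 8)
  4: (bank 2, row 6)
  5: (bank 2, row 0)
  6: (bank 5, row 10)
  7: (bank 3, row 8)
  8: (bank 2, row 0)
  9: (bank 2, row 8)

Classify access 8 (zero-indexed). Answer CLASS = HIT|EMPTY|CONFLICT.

step 0: bank1 3->3 [HIT]
step 1: bank1 3->3 [HIT]
step 2: bank5 11->11 [HIT]
step 3: bank3 None->8 [EMPTY]
step 4: bank2 None->6 [EMPTY]
step 5: bank2 6->0 [CONFLICT]
step 6: bank5 11->10 [CONFLICT]
step 7: bank3 8->8 [HIT]
step 8: bank2 0->0 [HIT]
step 9: bank2 0->8 [CONFLICT]

CLASS = HIT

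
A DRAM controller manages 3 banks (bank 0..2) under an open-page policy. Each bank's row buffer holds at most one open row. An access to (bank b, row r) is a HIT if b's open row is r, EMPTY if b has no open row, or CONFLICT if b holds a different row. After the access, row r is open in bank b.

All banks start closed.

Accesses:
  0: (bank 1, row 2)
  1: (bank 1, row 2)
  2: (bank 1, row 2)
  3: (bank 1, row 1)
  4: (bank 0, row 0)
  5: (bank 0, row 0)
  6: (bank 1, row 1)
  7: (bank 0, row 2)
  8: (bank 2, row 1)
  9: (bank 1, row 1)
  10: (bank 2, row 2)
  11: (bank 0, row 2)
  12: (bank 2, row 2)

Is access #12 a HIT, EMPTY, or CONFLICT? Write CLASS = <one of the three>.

#0 (1,2) E
#1 (1,2) H  (was 2)
#2 (1,2) H  (was 2)
#3 (1,1) C  (was 2)
#4 (0,0) E
#5 (0,0) H  (was 0)
#6 (1,1) H  (was 1)
#7 (0,2) C  (was 0)
#8 (2,1) E
#9 (1,1) H  (was 1)
#10 (2,2) C  (was 1)
#11 (0,2) H  (was 2)
#12 (2,2) H  (was 2)

CLASS = HIT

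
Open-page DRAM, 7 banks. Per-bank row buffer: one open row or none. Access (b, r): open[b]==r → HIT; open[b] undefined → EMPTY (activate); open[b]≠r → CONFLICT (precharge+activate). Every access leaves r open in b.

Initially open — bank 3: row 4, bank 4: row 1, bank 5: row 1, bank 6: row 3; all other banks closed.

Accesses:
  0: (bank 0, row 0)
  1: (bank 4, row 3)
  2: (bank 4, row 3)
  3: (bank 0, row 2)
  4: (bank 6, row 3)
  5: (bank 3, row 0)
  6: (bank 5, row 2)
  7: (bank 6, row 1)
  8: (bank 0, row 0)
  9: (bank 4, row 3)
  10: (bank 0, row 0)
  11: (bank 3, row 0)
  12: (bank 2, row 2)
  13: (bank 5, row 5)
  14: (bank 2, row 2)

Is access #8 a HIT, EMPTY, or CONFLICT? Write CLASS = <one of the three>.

  [0] b0 r0: no row ⇒ E
  [1] b4 r3: had r1 ⇒ C
  [2] b4 r3: had r3 ⇒ H
  [3] b0 r2: had r0 ⇒ C
  [4] b6 r3: had r3 ⇒ H
  [5] b3 r0: had r4 ⇒ C
  [6] b5 r2: had r1 ⇒ C
  [7] b6 r1: had r3 ⇒ C
  [8] b0 r0: had r2 ⇒ C
  [9] b4 r3: had r3 ⇒ H
  [10] b0 r0: had r0 ⇒ H
  [11] b3 r0: had r0 ⇒ H
  [12] b2 r2: no row ⇒ E
  [13] b5 r5: had r2 ⇒ C
  [14] b2 r2: had r2 ⇒ H

CLASS = CONFLICT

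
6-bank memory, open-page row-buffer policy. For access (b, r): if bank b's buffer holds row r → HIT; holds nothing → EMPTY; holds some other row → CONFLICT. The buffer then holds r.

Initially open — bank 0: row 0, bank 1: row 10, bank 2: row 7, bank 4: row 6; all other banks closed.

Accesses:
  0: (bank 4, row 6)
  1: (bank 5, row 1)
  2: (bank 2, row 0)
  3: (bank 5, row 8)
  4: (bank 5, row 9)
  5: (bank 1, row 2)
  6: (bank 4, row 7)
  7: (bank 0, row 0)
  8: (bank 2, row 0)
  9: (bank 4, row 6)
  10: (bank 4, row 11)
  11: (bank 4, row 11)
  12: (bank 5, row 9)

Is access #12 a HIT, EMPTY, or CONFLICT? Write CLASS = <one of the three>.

  [0] b4 r6: had r6 ⇒ H
  [1] b5 r1: no row ⇒ E
  [2] b2 r0: had r7 ⇒ C
  [3] b5 r8: had r1 ⇒ C
  [4] b5 r9: had r8 ⇒ C
  [5] b1 r2: had r10 ⇒ C
  [6] b4 r7: had r6 ⇒ C
  [7] b0 r0: had r0 ⇒ H
  [8] b2 r0: had r0 ⇒ H
  [9] b4 r6: had r7 ⇒ C
  [10] b4 r11: had r6 ⇒ C
  [11] b4 r11: had r11 ⇒ H
  [12] b5 r9: had r9 ⇒ H

CLASS = HIT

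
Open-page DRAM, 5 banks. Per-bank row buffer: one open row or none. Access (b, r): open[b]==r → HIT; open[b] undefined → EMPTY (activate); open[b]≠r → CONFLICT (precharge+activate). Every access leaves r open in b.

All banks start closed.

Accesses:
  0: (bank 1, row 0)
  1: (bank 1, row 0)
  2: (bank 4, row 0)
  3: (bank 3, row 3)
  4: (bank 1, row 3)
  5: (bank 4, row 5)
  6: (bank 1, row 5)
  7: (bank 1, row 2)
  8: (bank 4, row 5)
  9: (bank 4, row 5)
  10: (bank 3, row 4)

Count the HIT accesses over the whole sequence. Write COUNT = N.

#0 (1,0) E
#1 (1,0) H  (was 0)
#2 (4,0) E
#3 (3,3) E
#4 (1,3) C  (was 0)
#5 (4,5) C  (was 0)
#6 (1,5) C  (was 3)
#7 (1,2) C  (was 5)
#8 (4,5) H  (was 5)
#9 (4,5) H  (was 5)
#10 (3,4) C  (was 3)

COUNT = 3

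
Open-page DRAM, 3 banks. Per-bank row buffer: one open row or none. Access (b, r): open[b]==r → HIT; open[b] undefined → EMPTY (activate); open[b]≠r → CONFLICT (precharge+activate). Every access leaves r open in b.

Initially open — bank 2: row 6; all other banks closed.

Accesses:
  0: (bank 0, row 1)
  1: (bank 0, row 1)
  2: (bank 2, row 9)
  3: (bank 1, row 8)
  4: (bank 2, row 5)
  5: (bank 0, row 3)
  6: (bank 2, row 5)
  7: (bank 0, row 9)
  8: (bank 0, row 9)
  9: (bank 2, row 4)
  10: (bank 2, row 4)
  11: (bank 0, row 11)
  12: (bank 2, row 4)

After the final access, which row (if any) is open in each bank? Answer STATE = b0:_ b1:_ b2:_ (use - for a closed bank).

STATE = b0:11 b1:8 b2:4

step 0: bank0 None->1 [EMPTY]
step 1: bank0 1->1 [HIT]
step 2: bank2 6->9 [CONFLICT]
step 3: bank1 None->8 [EMPTY]
step 4: bank2 9->5 [CONFLICT]
step 5: bank0 1->3 [CONFLICT]
step 6: bank2 5->5 [HIT]
step 7: bank0 3->9 [CONFLICT]
step 8: bank0 9->9 [HIT]
step 9: bank2 5->4 [CONFLICT]
step 10: bank2 4->4 [HIT]
step 11: bank0 9->11 [CONFLICT]
step 12: bank2 4->4 [HIT]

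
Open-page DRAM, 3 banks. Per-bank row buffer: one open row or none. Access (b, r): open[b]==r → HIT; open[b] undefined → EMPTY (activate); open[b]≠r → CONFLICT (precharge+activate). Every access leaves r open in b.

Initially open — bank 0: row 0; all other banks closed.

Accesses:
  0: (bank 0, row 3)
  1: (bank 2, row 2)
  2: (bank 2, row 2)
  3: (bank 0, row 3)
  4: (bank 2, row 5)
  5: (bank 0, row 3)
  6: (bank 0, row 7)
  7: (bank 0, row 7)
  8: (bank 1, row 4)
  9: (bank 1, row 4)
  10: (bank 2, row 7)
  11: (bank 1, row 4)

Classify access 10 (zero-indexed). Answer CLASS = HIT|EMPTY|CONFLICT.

CLASS = CONFLICT

#0 (0,3) C  (was 0)
#1 (2,2) E
#2 (2,2) H  (was 2)
#3 (0,3) H  (was 3)
#4 (2,5) C  (was 2)
#5 (0,3) H  (was 3)
#6 (0,7) C  (was 3)
#7 (0,7) H  (was 7)
#8 (1,4) E
#9 (1,4) H  (was 4)
#10 (2,7) C  (was 5)
#11 (1,4) H  (was 4)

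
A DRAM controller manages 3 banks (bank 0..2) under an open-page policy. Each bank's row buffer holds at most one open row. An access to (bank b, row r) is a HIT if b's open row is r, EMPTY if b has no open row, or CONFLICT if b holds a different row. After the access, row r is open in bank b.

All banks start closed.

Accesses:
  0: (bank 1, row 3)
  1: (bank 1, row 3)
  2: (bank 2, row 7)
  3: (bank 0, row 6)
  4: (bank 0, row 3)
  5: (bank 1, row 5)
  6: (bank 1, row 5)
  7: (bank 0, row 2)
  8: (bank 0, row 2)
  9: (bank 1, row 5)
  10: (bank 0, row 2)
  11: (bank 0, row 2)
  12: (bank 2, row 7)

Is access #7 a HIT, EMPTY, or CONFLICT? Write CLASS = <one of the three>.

#0 (1,3) E
#1 (1,3) H  (was 3)
#2 (2,7) E
#3 (0,6) E
#4 (0,3) C  (was 6)
#5 (1,5) C  (was 3)
#6 (1,5) H  (was 5)
#7 (0,2) C  (was 3)
#8 (0,2) H  (was 2)
#9 (1,5) H  (was 5)
#10 (0,2) H  (was 2)
#11 (0,2) H  (was 2)
#12 (2,7) H  (was 7)

CLASS = CONFLICT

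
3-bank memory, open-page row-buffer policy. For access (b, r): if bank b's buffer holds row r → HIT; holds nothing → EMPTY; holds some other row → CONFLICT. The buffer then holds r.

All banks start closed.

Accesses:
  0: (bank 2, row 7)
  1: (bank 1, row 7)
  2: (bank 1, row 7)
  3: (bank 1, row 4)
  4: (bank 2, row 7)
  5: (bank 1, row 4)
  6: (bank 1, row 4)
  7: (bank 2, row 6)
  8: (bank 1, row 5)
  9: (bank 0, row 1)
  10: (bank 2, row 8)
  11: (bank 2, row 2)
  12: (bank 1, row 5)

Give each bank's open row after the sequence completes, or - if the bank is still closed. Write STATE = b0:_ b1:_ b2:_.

STATE = b0:1 b1:5 b2:2

  [0] b2 r7: no row ⇒ E
  [1] b1 r7: no row ⇒ E
  [2] b1 r7: had r7 ⇒ H
  [3] b1 r4: had r7 ⇒ C
  [4] b2 r7: had r7 ⇒ H
  [5] b1 r4: had r4 ⇒ H
  [6] b1 r4: had r4 ⇒ H
  [7] b2 r6: had r7 ⇒ C
  [8] b1 r5: had r4 ⇒ C
  [9] b0 r1: no row ⇒ E
  [10] b2 r8: had r6 ⇒ C
  [11] b2 r2: had r8 ⇒ C
  [12] b1 r5: had r5 ⇒ H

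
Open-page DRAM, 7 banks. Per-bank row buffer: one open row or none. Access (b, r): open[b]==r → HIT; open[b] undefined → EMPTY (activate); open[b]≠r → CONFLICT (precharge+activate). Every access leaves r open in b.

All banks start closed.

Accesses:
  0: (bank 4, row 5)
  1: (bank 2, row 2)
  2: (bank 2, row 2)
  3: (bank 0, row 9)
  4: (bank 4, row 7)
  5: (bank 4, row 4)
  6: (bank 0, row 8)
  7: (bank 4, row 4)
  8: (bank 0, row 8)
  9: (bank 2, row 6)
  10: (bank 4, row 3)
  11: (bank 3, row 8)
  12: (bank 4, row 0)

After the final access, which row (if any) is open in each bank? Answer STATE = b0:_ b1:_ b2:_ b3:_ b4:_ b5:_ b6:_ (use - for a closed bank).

STATE = b0:8 b1:- b2:6 b3:8 b4:0 b5:- b6:-

#0 (4,5) E
#1 (2,2) E
#2 (2,2) H  (was 2)
#3 (0,9) E
#4 (4,7) C  (was 5)
#5 (4,4) C  (was 7)
#6 (0,8) C  (was 9)
#7 (4,4) H  (was 4)
#8 (0,8) H  (was 8)
#9 (2,6) C  (was 2)
#10 (4,3) C  (was 4)
#11 (3,8) E
#12 (4,0) C  (was 3)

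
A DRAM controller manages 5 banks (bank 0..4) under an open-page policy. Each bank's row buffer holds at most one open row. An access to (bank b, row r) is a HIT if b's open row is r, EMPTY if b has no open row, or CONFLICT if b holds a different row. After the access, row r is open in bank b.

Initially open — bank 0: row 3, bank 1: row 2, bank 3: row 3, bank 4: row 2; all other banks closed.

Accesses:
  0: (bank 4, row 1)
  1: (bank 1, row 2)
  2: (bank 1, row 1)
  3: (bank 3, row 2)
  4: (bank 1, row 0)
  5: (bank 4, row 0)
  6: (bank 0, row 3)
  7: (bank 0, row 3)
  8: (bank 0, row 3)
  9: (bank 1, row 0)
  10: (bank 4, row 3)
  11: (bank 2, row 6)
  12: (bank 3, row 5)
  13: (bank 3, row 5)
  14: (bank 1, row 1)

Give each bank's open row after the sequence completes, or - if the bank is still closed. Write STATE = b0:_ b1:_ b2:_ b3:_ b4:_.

  [0] b4 r1: had r2 ⇒ C
  [1] b1 r2: had r2 ⇒ H
  [2] b1 r1: had r2 ⇒ C
  [3] b3 r2: had r3 ⇒ C
  [4] b1 r0: had r1 ⇒ C
  [5] b4 r0: had r1 ⇒ C
  [6] b0 r3: had r3 ⇒ H
  [7] b0 r3: had r3 ⇒ H
  [8] b0 r3: had r3 ⇒ H
  [9] b1 r0: had r0 ⇒ H
  [10] b4 r3: had r0 ⇒ C
  [11] b2 r6: no row ⇒ E
  [12] b3 r5: had r2 ⇒ C
  [13] b3 r5: had r5 ⇒ H
  [14] b1 r1: had r0 ⇒ C

STATE = b0:3 b1:1 b2:6 b3:5 b4:3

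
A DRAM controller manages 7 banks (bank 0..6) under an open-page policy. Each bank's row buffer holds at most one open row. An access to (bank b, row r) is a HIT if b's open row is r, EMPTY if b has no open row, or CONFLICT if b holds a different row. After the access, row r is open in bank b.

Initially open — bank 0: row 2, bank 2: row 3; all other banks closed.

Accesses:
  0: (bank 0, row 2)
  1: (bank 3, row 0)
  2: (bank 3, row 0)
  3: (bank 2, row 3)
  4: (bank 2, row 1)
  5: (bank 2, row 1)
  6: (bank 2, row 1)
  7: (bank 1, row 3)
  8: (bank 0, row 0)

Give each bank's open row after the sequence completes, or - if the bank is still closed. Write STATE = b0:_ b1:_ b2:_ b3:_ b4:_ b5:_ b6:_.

STATE = b0:0 b1:3 b2:1 b3:0 b4:- b5:- b6:-

0: bank 0 row 2 — prev 2 → HIT
1: bank 3 row 0 — prev None → EMPTY
2: bank 3 row 0 — prev 0 → HIT
3: bank 2 row 3 — prev 3 → HIT
4: bank 2 row 1 — prev 3 → CONFLICT
5: bank 2 row 1 — prev 1 → HIT
6: bank 2 row 1 — prev 1 → HIT
7: bank 1 row 3 — prev None → EMPTY
8: bank 0 row 0 — prev 2 → CONFLICT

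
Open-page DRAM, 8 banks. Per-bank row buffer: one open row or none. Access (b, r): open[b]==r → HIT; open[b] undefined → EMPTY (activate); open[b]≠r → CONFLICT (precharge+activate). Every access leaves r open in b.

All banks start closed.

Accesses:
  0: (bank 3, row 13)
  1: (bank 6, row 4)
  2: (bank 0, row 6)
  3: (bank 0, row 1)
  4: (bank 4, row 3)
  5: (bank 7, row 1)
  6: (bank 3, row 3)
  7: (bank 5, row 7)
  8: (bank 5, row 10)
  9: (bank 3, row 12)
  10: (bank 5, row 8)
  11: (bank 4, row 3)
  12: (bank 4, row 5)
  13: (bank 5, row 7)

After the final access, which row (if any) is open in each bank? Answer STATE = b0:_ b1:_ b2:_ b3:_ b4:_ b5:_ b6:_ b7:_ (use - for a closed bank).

STATE = b0:1 b1:- b2:- b3:12 b4:5 b5:7 b6:4 b7:1

0: bank 3 row 13 — prev None → EMPTY
1: bank 6 row 4 — prev None → EMPTY
2: bank 0 row 6 — prev None → EMPTY
3: bank 0 row 1 — prev 6 → CONFLICT
4: bank 4 row 3 — prev None → EMPTY
5: bank 7 row 1 — prev None → EMPTY
6: bank 3 row 3 — prev 13 → CONFLICT
7: bank 5 row 7 — prev None → EMPTY
8: bank 5 row 10 — prev 7 → CONFLICT
9: bank 3 row 12 — prev 3 → CONFLICT
10: bank 5 row 8 — prev 10 → CONFLICT
11: bank 4 row 3 — prev 3 → HIT
12: bank 4 row 5 — prev 3 → CONFLICT
13: bank 5 row 7 — prev 8 → CONFLICT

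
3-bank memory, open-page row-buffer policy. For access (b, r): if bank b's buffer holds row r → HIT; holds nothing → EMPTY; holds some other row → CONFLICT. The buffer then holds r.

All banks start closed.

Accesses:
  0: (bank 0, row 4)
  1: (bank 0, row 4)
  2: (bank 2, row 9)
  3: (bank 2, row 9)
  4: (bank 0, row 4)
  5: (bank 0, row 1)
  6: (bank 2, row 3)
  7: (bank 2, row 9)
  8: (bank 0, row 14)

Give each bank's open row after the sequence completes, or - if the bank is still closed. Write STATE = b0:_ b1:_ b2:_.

0: bank 0 row 4 — prev None → EMPTY
1: bank 0 row 4 — prev 4 → HIT
2: bank 2 row 9 — prev None → EMPTY
3: bank 2 row 9 — prev 9 → HIT
4: bank 0 row 4 — prev 4 → HIT
5: bank 0 row 1 — prev 4 → CONFLICT
6: bank 2 row 3 — prev 9 → CONFLICT
7: bank 2 row 9 — prev 3 → CONFLICT
8: bank 0 row 14 — prev 1 → CONFLICT

STATE = b0:14 b1:- b2:9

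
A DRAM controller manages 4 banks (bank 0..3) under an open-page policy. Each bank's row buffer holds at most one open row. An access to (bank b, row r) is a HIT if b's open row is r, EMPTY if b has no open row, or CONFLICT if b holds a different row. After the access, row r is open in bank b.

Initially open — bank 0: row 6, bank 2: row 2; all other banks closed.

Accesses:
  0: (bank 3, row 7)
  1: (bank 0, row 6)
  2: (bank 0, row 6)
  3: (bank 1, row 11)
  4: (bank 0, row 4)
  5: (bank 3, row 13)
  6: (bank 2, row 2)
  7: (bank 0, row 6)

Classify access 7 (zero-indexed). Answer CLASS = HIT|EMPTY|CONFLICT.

#0 (3,7) E
#1 (0,6) H  (was 6)
#2 (0,6) H  (was 6)
#3 (1,11) E
#4 (0,4) C  (was 6)
#5 (3,13) C  (was 7)
#6 (2,2) H  (was 2)
#7 (0,6) C  (was 4)

CLASS = CONFLICT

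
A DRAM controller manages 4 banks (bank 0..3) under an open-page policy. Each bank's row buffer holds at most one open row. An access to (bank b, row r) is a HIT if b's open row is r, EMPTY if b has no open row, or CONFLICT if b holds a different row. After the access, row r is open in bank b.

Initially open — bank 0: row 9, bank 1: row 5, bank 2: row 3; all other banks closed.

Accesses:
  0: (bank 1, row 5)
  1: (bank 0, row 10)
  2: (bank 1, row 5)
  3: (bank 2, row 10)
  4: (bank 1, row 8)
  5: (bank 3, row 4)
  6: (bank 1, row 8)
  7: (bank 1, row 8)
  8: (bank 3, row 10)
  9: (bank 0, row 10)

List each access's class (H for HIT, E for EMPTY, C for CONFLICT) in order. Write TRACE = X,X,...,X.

TRACE = H,C,H,C,C,E,H,H,C,H

  [0] b1 r5: had r5 ⇒ H
  [1] b0 r10: had r9 ⇒ C
  [2] b1 r5: had r5 ⇒ H
  [3] b2 r10: had r3 ⇒ C
  [4] b1 r8: had r5 ⇒ C
  [5] b3 r4: no row ⇒ E
  [6] b1 r8: had r8 ⇒ H
  [7] b1 r8: had r8 ⇒ H
  [8] b3 r10: had r4 ⇒ C
  [9] b0 r10: had r10 ⇒ H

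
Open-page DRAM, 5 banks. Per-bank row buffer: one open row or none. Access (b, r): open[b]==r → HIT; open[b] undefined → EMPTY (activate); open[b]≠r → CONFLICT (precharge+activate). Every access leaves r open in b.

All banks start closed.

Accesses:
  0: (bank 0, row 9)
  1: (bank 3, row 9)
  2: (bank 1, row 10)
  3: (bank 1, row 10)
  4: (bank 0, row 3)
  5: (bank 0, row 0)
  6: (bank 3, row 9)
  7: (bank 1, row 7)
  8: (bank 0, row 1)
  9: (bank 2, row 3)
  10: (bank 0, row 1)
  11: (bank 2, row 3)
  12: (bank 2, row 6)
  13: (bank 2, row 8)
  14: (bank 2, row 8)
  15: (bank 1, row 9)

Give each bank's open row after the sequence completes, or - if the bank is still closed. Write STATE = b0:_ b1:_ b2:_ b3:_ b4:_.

#0 (0,9) E
#1 (3,9) E
#2 (1,10) E
#3 (1,10) H  (was 10)
#4 (0,3) C  (was 9)
#5 (0,0) C  (was 3)
#6 (3,9) H  (was 9)
#7 (1,7) C  (was 10)
#8 (0,1) C  (was 0)
#9 (2,3) E
#10 (0,1) H  (was 1)
#11 (2,3) H  (was 3)
#12 (2,6) C  (was 3)
#13 (2,8) C  (was 6)
#14 (2,8) H  (was 8)
#15 (1,9) C  (was 7)

STATE = b0:1 b1:9 b2:8 b3:9 b4:-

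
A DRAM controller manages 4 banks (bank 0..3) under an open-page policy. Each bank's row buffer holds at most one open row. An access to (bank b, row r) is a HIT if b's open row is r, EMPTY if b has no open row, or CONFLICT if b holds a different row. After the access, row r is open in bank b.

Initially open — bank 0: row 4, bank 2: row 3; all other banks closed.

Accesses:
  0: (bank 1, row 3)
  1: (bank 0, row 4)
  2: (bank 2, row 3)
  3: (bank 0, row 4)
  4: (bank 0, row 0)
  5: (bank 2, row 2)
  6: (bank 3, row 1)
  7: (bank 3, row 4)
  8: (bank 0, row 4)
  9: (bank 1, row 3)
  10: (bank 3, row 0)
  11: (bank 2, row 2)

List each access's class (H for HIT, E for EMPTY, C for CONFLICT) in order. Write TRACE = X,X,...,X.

#0 (1,3) E
#1 (0,4) H  (was 4)
#2 (2,3) H  (was 3)
#3 (0,4) H  (was 4)
#4 (0,0) C  (was 4)
#5 (2,2) C  (was 3)
#6 (3,1) E
#7 (3,4) C  (was 1)
#8 (0,4) C  (was 0)
#9 (1,3) H  (was 3)
#10 (3,0) C  (was 4)
#11 (2,2) H  (was 2)

TRACE = E,H,H,H,C,C,E,C,C,H,C,H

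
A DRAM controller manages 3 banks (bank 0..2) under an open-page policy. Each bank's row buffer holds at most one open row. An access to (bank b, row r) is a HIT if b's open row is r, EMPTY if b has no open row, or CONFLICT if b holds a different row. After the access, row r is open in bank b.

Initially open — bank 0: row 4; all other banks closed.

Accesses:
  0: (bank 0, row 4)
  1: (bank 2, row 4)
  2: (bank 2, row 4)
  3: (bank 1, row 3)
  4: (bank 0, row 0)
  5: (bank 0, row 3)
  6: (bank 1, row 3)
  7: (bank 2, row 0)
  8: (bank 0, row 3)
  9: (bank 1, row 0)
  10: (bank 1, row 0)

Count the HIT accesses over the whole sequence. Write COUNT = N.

0: bank 0 row 4 — prev 4 → HIT
1: bank 2 row 4 — prev None → EMPTY
2: bank 2 row 4 — prev 4 → HIT
3: bank 1 row 3 — prev None → EMPTY
4: bank 0 row 0 — prev 4 → CONFLICT
5: bank 0 row 3 — prev 0 → CONFLICT
6: bank 1 row 3 — prev 3 → HIT
7: bank 2 row 0 — prev 4 → CONFLICT
8: bank 0 row 3 — prev 3 → HIT
9: bank 1 row 0 — prev 3 → CONFLICT
10: bank 1 row 0 — prev 0 → HIT

COUNT = 5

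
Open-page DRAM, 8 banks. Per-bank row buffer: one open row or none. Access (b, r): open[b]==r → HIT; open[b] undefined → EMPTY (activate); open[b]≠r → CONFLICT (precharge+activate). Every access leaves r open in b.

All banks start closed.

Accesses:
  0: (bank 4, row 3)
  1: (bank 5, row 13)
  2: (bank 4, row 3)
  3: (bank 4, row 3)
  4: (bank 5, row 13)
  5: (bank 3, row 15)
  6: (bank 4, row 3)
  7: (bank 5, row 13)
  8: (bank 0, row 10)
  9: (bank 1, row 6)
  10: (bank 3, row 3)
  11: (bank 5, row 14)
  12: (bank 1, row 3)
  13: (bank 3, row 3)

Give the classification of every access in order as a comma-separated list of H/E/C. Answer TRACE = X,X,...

TRACE = E,E,H,H,H,E,H,H,E,E,C,C,C,H

  [0] b4 r3: no row ⇒ E
  [1] b5 r13: no row ⇒ E
  [2] b4 r3: had r3 ⇒ H
  [3] b4 r3: had r3 ⇒ H
  [4] b5 r13: had r13 ⇒ H
  [5] b3 r15: no row ⇒ E
  [6] b4 r3: had r3 ⇒ H
  [7] b5 r13: had r13 ⇒ H
  [8] b0 r10: no row ⇒ E
  [9] b1 r6: no row ⇒ E
  [10] b3 r3: had r15 ⇒ C
  [11] b5 r14: had r13 ⇒ C
  [12] b1 r3: had r6 ⇒ C
  [13] b3 r3: had r3 ⇒ H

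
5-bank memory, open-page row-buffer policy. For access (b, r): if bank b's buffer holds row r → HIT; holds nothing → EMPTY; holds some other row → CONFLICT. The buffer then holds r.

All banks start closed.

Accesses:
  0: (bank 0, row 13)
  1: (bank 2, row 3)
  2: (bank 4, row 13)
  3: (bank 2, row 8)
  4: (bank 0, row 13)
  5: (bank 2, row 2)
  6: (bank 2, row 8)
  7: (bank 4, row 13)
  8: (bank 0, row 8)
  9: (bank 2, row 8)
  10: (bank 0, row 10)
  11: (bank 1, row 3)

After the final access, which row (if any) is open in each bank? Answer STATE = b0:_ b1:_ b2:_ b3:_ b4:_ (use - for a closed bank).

#0 (0,13) E
#1 (2,3) E
#2 (4,13) E
#3 (2,8) C  (was 3)
#4 (0,13) H  (was 13)
#5 (2,2) C  (was 8)
#6 (2,8) C  (was 2)
#7 (4,13) H  (was 13)
#8 (0,8) C  (was 13)
#9 (2,8) H  (was 8)
#10 (0,10) C  (was 8)
#11 (1,3) E

STATE = b0:10 b1:3 b2:8 b3:- b4:13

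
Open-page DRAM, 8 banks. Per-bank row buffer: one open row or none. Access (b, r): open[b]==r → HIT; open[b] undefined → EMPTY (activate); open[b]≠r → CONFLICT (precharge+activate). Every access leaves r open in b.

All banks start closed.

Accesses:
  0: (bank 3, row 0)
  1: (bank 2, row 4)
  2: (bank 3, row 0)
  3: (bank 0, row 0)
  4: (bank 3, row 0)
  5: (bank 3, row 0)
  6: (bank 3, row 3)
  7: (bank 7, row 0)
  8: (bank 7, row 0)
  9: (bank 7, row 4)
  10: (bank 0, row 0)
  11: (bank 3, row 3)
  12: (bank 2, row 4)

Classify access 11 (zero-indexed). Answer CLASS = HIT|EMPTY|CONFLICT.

CLASS = HIT

step 0: bank3 None->0 [EMPTY]
step 1: bank2 None->4 [EMPTY]
step 2: bank3 0->0 [HIT]
step 3: bank0 None->0 [EMPTY]
step 4: bank3 0->0 [HIT]
step 5: bank3 0->0 [HIT]
step 6: bank3 0->3 [CONFLICT]
step 7: bank7 None->0 [EMPTY]
step 8: bank7 0->0 [HIT]
step 9: bank7 0->4 [CONFLICT]
step 10: bank0 0->0 [HIT]
step 11: bank3 3->3 [HIT]
step 12: bank2 4->4 [HIT]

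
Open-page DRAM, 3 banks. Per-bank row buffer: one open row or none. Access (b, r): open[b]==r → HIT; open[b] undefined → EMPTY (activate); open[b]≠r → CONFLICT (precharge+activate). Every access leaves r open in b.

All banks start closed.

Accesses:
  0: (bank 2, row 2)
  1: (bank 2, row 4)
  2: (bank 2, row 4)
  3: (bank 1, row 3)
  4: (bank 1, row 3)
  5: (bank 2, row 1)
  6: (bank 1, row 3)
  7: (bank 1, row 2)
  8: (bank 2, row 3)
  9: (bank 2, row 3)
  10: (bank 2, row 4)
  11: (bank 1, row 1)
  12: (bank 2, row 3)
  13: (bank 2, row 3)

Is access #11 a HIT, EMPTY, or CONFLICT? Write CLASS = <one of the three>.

0: bank 2 row 2 — prev None → EMPTY
1: bank 2 row 4 — prev 2 → CONFLICT
2: bank 2 row 4 — prev 4 → HIT
3: bank 1 row 3 — prev None → EMPTY
4: bank 1 row 3 — prev 3 → HIT
5: bank 2 row 1 — prev 4 → CONFLICT
6: bank 1 row 3 — prev 3 → HIT
7: bank 1 row 2 — prev 3 → CONFLICT
8: bank 2 row 3 — prev 1 → CONFLICT
9: bank 2 row 3 — prev 3 → HIT
10: bank 2 row 4 — prev 3 → CONFLICT
11: bank 1 row 1 — prev 2 → CONFLICT
12: bank 2 row 3 — prev 4 → CONFLICT
13: bank 2 row 3 — prev 3 → HIT

CLASS = CONFLICT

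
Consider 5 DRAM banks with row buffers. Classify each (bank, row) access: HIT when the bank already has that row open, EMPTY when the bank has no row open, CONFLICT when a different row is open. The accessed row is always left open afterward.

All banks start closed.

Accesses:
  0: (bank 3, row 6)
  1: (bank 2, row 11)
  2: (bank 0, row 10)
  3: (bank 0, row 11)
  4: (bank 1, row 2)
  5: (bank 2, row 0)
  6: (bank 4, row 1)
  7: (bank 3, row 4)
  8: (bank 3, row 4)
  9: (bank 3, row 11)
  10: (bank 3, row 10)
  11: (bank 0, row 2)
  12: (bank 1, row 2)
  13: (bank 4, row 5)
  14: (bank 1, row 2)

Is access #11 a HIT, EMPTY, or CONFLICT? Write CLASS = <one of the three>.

CLASS = CONFLICT

step 0: bank3 None->6 [EMPTY]
step 1: bank2 None->11 [EMPTY]
step 2: bank0 None->10 [EMPTY]
step 3: bank0 10->11 [CONFLICT]
step 4: bank1 None->2 [EMPTY]
step 5: bank2 11->0 [CONFLICT]
step 6: bank4 None->1 [EMPTY]
step 7: bank3 6->4 [CONFLICT]
step 8: bank3 4->4 [HIT]
step 9: bank3 4->11 [CONFLICT]
step 10: bank3 11->10 [CONFLICT]
step 11: bank0 11->2 [CONFLICT]
step 12: bank1 2->2 [HIT]
step 13: bank4 1->5 [CONFLICT]
step 14: bank1 2->2 [HIT]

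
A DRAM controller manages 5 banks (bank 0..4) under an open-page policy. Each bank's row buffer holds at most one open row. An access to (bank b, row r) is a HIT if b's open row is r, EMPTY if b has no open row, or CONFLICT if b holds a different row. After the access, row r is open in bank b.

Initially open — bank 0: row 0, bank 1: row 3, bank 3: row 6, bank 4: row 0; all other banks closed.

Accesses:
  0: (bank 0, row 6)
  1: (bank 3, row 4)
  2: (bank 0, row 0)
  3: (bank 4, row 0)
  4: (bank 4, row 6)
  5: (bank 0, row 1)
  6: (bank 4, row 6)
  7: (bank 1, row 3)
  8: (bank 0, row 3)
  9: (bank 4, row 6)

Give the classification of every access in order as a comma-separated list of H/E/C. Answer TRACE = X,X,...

TRACE = C,C,C,H,C,C,H,H,C,H

0: bank 0 row 6 — prev 0 → CONFLICT
1: bank 3 row 4 — prev 6 → CONFLICT
2: bank 0 row 0 — prev 6 → CONFLICT
3: bank 4 row 0 — prev 0 → HIT
4: bank 4 row 6 — prev 0 → CONFLICT
5: bank 0 row 1 — prev 0 → CONFLICT
6: bank 4 row 6 — prev 6 → HIT
7: bank 1 row 3 — prev 3 → HIT
8: bank 0 row 3 — prev 1 → CONFLICT
9: bank 4 row 6 — prev 6 → HIT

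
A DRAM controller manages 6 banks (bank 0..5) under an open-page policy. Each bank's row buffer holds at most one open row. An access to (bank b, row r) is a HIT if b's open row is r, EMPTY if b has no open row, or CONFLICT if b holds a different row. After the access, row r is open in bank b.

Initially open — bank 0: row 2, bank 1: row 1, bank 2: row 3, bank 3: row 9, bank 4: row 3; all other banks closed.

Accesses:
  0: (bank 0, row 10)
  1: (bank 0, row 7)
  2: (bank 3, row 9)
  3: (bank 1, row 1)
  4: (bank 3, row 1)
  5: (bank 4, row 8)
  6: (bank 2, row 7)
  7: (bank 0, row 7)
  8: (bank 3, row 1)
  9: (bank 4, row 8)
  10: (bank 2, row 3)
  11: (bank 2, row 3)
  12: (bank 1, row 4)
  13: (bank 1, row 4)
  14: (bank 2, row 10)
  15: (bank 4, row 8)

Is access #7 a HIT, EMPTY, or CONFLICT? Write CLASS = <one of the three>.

CLASS = HIT

0: bank 0 row 10 — prev 2 → CONFLICT
1: bank 0 row 7 — prev 10 → CONFLICT
2: bank 3 row 9 — prev 9 → HIT
3: bank 1 row 1 — prev 1 → HIT
4: bank 3 row 1 — prev 9 → CONFLICT
5: bank 4 row 8 — prev 3 → CONFLICT
6: bank 2 row 7 — prev 3 → CONFLICT
7: bank 0 row 7 — prev 7 → HIT
8: bank 3 row 1 — prev 1 → HIT
9: bank 4 row 8 — prev 8 → HIT
10: bank 2 row 3 — prev 7 → CONFLICT
11: bank 2 row 3 — prev 3 → HIT
12: bank 1 row 4 — prev 1 → CONFLICT
13: bank 1 row 4 — prev 4 → HIT
14: bank 2 row 10 — prev 3 → CONFLICT
15: bank 4 row 8 — prev 8 → HIT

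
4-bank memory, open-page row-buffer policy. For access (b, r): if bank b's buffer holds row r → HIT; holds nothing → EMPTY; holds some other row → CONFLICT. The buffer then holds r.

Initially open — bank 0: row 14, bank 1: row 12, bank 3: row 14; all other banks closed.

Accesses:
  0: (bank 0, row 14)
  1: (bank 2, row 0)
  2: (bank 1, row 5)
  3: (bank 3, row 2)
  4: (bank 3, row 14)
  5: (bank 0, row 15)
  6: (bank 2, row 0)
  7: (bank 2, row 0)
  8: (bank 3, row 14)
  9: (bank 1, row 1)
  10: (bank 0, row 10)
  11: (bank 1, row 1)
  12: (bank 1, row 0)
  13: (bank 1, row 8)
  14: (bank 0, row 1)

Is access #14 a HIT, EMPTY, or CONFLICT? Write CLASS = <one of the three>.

CLASS = CONFLICT

  [0] b0 r14: had r14 ⇒ H
  [1] b2 r0: no row ⇒ E
  [2] b1 r5: had r12 ⇒ C
  [3] b3 r2: had r14 ⇒ C
  [4] b3 r14: had r2 ⇒ C
  [5] b0 r15: had r14 ⇒ C
  [6] b2 r0: had r0 ⇒ H
  [7] b2 r0: had r0 ⇒ H
  [8] b3 r14: had r14 ⇒ H
  [9] b1 r1: had r5 ⇒ C
  [10] b0 r10: had r15 ⇒ C
  [11] b1 r1: had r1 ⇒ H
  [12] b1 r0: had r1 ⇒ C
  [13] b1 r8: had r0 ⇒ C
  [14] b0 r1: had r10 ⇒ C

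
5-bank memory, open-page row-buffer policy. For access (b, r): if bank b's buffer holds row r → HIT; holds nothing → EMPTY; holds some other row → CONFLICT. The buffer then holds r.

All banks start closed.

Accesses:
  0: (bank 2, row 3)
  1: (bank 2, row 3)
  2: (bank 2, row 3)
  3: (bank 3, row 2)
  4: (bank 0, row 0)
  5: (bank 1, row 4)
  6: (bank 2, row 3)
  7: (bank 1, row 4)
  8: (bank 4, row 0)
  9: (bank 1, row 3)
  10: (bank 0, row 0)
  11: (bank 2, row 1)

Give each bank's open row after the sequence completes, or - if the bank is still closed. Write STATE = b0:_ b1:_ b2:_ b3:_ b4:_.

STATE = b0:0 b1:3 b2:1 b3:2 b4:0

#0 (2,3) E
#1 (2,3) H  (was 3)
#2 (2,3) H  (was 3)
#3 (3,2) E
#4 (0,0) E
#5 (1,4) E
#6 (2,3) H  (was 3)
#7 (1,4) H  (was 4)
#8 (4,0) E
#9 (1,3) C  (was 4)
#10 (0,0) H  (was 0)
#11 (2,1) C  (was 3)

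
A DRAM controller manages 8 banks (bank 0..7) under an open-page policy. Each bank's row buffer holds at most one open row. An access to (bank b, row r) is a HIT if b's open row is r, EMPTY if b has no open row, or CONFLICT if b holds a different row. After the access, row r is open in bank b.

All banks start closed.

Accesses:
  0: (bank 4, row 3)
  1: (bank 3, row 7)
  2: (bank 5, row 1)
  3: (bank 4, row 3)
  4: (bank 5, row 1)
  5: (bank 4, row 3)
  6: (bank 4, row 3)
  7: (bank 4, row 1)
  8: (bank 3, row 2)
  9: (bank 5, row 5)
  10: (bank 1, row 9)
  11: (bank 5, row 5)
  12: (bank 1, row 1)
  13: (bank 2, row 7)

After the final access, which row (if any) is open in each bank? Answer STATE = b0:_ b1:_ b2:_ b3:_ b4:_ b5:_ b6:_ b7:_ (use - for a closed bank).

0: bank 4 row 3 — prev None → EMPTY
1: bank 3 row 7 — prev None → EMPTY
2: bank 5 row 1 — prev None → EMPTY
3: bank 4 row 3 — prev 3 → HIT
4: bank 5 row 1 — prev 1 → HIT
5: bank 4 row 3 — prev 3 → HIT
6: bank 4 row 3 — prev 3 → HIT
7: bank 4 row 1 — prev 3 → CONFLICT
8: bank 3 row 2 — prev 7 → CONFLICT
9: bank 5 row 5 — prev 1 → CONFLICT
10: bank 1 row 9 — prev None → EMPTY
11: bank 5 row 5 — prev 5 → HIT
12: bank 1 row 1 — prev 9 → CONFLICT
13: bank 2 row 7 — prev None → EMPTY

STATE = b0:- b1:1 b2:7 b3:2 b4:1 b5:5 b6:- b7:-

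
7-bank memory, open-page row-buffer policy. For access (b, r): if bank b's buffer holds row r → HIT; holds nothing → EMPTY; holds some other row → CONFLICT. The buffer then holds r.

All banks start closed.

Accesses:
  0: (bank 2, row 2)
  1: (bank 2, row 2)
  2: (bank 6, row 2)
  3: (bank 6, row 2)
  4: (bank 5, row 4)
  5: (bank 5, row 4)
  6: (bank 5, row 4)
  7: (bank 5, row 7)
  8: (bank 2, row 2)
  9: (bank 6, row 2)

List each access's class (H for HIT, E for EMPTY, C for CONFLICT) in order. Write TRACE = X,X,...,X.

TRACE = E,H,E,H,E,H,H,C,H,H

  [0] b2 r2: no row ⇒ E
  [1] b2 r2: had r2 ⇒ H
  [2] b6 r2: no row ⇒ E
  [3] b6 r2: had r2 ⇒ H
  [4] b5 r4: no row ⇒ E
  [5] b5 r4: had r4 ⇒ H
  [6] b5 r4: had r4 ⇒ H
  [7] b5 r7: had r4 ⇒ C
  [8] b2 r2: had r2 ⇒ H
  [9] b6 r2: had r2 ⇒ H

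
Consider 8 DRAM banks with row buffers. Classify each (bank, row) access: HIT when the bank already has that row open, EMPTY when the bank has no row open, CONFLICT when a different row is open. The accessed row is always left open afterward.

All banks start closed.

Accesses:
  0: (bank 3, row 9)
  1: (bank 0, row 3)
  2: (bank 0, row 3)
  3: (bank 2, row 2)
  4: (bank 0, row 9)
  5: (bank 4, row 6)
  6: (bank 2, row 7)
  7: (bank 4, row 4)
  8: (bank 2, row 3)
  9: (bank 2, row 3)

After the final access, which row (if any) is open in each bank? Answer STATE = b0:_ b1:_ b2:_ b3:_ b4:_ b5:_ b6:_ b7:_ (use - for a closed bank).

step 0: bank3 None->9 [EMPTY]
step 1: bank0 None->3 [EMPTY]
step 2: bank0 3->3 [HIT]
step 3: bank2 None->2 [EMPTY]
step 4: bank0 3->9 [CONFLICT]
step 5: bank4 None->6 [EMPTY]
step 6: bank2 2->7 [CONFLICT]
step 7: bank4 6->4 [CONFLICT]
step 8: bank2 7->3 [CONFLICT]
step 9: bank2 3->3 [HIT]

STATE = b0:9 b1:- b2:3 b3:9 b4:4 b5:- b6:- b7:-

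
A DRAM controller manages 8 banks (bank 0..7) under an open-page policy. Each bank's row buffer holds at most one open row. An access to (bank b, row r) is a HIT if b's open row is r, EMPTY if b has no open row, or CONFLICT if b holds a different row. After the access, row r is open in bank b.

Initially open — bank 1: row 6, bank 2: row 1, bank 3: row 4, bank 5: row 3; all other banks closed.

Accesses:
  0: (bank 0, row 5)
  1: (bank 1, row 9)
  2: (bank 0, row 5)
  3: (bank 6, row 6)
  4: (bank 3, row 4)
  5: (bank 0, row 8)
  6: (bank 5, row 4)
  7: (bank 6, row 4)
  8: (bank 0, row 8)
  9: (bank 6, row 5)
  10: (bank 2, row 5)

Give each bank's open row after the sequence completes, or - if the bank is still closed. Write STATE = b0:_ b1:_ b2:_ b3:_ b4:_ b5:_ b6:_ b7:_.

  [0] b0 r5: no row ⇒ E
  [1] b1 r9: had r6 ⇒ C
  [2] b0 r5: had r5 ⇒ H
  [3] b6 r6: no row ⇒ E
  [4] b3 r4: had r4 ⇒ H
  [5] b0 r8: had r5 ⇒ C
  [6] b5 r4: had r3 ⇒ C
  [7] b6 r4: had r6 ⇒ C
  [8] b0 r8: had r8 ⇒ H
  [9] b6 r5: had r4 ⇒ C
  [10] b2 r5: had r1 ⇒ C

STATE = b0:8 b1:9 b2:5 b3:4 b4:- b5:4 b6:5 b7:-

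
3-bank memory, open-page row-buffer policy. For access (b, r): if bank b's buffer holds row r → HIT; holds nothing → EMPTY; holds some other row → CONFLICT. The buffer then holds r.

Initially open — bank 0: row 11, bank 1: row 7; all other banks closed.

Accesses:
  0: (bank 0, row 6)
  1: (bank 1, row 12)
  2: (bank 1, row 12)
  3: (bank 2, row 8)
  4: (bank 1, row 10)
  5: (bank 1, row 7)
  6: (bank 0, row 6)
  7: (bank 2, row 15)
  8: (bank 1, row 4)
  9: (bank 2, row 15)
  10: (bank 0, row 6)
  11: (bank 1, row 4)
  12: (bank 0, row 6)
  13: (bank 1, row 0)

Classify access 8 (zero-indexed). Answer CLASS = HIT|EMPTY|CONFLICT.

  [0] b0 r6: had r11 ⇒ C
  [1] b1 r12: had r7 ⇒ C
  [2] b1 r12: had r12 ⇒ H
  [3] b2 r8: no row ⇒ E
  [4] b1 r10: had r12 ⇒ C
  [5] b1 r7: had r10 ⇒ C
  [6] b0 r6: had r6 ⇒ H
  [7] b2 r15: had r8 ⇒ C
  [8] b1 r4: had r7 ⇒ C
  [9] b2 r15: had r15 ⇒ H
  [10] b0 r6: had r6 ⇒ H
  [11] b1 r4: had r4 ⇒ H
  [12] b0 r6: had r6 ⇒ H
  [13] b1 r0: had r4 ⇒ C

CLASS = CONFLICT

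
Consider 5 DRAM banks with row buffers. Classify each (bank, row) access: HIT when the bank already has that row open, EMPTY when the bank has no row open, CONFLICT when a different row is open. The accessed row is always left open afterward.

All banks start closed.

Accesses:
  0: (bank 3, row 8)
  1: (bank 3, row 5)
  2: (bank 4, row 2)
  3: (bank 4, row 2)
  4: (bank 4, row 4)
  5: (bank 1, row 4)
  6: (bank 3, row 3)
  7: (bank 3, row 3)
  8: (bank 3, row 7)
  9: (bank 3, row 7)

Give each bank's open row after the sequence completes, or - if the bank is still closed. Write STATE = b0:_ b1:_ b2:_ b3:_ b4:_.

STATE = b0:- b1:4 b2:- b3:7 b4:4

#0 (3,8) E
#1 (3,5) C  (was 8)
#2 (4,2) E
#3 (4,2) H  (was 2)
#4 (4,4) C  (was 2)
#5 (1,4) E
#6 (3,3) C  (was 5)
#7 (3,3) H  (was 3)
#8 (3,7) C  (was 3)
#9 (3,7) H  (was 7)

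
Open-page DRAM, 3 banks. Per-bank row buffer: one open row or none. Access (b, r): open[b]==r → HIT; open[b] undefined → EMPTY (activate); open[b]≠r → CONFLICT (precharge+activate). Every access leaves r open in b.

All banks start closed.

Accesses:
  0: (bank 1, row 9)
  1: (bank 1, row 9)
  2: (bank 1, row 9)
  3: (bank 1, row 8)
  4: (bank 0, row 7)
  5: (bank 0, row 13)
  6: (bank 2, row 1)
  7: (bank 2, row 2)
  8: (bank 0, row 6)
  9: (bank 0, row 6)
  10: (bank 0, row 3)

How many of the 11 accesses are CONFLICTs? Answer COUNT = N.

#0 (1,9) E
#1 (1,9) H  (was 9)
#2 (1,9) H  (was 9)
#3 (1,8) C  (was 9)
#4 (0,7) E
#5 (0,13) C  (was 7)
#6 (2,1) E
#7 (2,2) C  (was 1)
#8 (0,6) C  (was 13)
#9 (0,6) H  (was 6)
#10 (0,3) C  (was 6)

COUNT = 5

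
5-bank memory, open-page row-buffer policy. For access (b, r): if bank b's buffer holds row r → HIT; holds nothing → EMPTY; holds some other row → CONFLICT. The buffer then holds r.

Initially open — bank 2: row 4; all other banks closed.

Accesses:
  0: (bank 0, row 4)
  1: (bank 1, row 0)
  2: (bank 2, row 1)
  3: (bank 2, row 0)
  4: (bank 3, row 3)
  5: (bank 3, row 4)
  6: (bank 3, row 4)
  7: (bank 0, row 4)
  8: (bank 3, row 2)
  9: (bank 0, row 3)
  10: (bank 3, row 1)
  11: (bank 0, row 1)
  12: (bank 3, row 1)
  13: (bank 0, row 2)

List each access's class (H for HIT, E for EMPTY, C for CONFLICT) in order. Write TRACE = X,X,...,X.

#0 (0,4) E
#1 (1,0) E
#2 (2,1) C  (was 4)
#3 (2,0) C  (was 1)
#4 (3,3) E
#5 (3,4) C  (was 3)
#6 (3,4) H  (was 4)
#7 (0,4) H  (was 4)
#8 (3,2) C  (was 4)
#9 (0,3) C  (was 4)
#10 (3,1) C  (was 2)
#11 (0,1) C  (was 3)
#12 (3,1) H  (was 1)
#13 (0,2) C  (was 1)

TRACE = E,E,C,C,E,C,H,H,C,C,C,C,H,C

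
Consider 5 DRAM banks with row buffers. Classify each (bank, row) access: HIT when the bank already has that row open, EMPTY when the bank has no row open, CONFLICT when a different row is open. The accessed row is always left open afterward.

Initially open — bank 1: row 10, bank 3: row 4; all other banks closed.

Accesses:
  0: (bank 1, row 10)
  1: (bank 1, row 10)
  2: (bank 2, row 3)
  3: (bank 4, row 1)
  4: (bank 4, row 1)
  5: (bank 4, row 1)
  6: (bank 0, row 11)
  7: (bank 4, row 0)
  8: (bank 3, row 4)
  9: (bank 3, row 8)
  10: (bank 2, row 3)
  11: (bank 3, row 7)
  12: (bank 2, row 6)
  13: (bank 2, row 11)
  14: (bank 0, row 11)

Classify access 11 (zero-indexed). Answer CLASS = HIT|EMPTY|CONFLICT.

CLASS = CONFLICT

step 0: bank1 10->10 [HIT]
step 1: bank1 10->10 [HIT]
step 2: bank2 None->3 [EMPTY]
step 3: bank4 None->1 [EMPTY]
step 4: bank4 1->1 [HIT]
step 5: bank4 1->1 [HIT]
step 6: bank0 None->11 [EMPTY]
step 7: bank4 1->0 [CONFLICT]
step 8: bank3 4->4 [HIT]
step 9: bank3 4->8 [CONFLICT]
step 10: bank2 3->3 [HIT]
step 11: bank3 8->7 [CONFLICT]
step 12: bank2 3->6 [CONFLICT]
step 13: bank2 6->11 [CONFLICT]
step 14: bank0 11->11 [HIT]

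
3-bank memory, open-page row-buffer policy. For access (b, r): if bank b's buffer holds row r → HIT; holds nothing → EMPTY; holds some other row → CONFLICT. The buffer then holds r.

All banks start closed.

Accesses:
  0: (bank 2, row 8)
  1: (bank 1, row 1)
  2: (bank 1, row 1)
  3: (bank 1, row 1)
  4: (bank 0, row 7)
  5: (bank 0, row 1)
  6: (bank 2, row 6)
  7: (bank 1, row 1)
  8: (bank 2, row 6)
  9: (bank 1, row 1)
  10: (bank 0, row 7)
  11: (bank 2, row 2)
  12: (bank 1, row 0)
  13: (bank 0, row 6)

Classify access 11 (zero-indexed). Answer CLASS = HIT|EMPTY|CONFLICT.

#0 (2,8) E
#1 (1,1) E
#2 (1,1) H  (was 1)
#3 (1,1) H  (was 1)
#4 (0,7) E
#5 (0,1) C  (was 7)
#6 (2,6) C  (was 8)
#7 (1,1) H  (was 1)
#8 (2,6) H  (was 6)
#9 (1,1) H  (was 1)
#10 (0,7) C  (was 1)
#11 (2,2) C  (was 6)
#12 (1,0) C  (was 1)
#13 (0,6) C  (was 7)

CLASS = CONFLICT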